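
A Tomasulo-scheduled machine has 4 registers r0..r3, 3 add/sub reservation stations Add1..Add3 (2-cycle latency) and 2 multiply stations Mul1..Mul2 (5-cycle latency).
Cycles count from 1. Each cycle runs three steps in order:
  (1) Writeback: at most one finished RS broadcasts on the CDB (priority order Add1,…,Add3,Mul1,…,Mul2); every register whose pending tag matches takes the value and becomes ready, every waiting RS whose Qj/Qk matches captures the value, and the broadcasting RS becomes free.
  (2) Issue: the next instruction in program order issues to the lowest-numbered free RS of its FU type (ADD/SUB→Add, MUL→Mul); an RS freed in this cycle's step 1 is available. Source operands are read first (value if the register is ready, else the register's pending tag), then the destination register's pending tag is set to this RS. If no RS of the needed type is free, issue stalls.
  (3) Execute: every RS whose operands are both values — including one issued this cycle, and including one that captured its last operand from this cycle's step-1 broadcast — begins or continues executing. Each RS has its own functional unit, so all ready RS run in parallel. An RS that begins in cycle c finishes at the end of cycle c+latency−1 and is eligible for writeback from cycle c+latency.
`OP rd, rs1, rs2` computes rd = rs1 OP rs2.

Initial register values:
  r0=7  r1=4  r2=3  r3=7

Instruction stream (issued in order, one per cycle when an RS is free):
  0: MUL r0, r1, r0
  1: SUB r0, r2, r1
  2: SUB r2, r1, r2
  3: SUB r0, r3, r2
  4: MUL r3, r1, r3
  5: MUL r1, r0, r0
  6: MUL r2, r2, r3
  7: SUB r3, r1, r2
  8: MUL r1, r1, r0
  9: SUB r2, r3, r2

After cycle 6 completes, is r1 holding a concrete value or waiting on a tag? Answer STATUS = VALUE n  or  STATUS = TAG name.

STATUS = TAG Mul1

cycle 1: issue MUL r0<-Mul1 // r0:Mul1,r1:4,r2:3,r3:7
cycle 2: issue SUB r0<-Add1 // r0:Add1,r1:4,r2:3,r3:7
cycle 3: issue SUB r2<-Add2 // r0:Add1,r1:4,r2:Add2,r3:7
cycle 4: CDB Add1=-1; issue SUB r0<-Add1 // r0:Add1,r1:4,r2:Add2,r3:7
cycle 5: CDB Add2=1; issue MUL r3<-Mul2 // r0:Add1,r1:4,r2:1,r3:Mul2
cycle 6: CDB Mul1=28; issue MUL r1<-Mul1 // r0:Add1,r1:Mul1,r2:1,r3:Mul2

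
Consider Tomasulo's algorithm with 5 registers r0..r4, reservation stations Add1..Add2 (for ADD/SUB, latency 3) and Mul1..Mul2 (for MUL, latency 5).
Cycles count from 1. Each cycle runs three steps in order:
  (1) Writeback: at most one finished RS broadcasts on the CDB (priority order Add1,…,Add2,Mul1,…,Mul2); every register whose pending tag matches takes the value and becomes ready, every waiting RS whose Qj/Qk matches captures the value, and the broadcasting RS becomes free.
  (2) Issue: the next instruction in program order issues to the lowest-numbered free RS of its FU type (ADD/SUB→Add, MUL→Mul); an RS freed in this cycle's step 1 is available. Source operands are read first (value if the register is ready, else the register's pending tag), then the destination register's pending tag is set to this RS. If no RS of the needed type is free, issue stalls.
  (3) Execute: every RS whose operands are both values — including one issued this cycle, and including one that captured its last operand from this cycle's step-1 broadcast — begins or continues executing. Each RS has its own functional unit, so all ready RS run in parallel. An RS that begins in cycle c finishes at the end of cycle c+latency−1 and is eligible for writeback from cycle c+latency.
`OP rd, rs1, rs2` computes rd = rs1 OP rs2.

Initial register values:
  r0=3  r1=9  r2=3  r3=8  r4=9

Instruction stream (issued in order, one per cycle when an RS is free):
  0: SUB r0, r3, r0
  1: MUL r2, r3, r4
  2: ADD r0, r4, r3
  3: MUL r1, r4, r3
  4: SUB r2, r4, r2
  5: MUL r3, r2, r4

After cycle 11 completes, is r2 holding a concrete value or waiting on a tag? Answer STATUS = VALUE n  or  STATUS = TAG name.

  c1: issue SUB r0<-Add1  regs: r0:Add1,r1:9,r2:3,r3:8,r4:9
  c2: issue MUL r2<-Mul1  regs: r0:Add1,r1:9,r2:Mul1,r3:8,r4:9
  c3: issue ADD r0<-Add2  regs: r0:Add2,r1:9,r2:Mul1,r3:8,r4:9
  c4: CDB Add1=5; issue MUL r1<-Mul2  regs: r0:Add2,r1:Mul2,r2:Mul1,r3:8,r4:9
  c5: issue SUB r2<-Add1  regs: r0:Add2,r1:Mul2,r2:Add1,r3:8,r4:9
  c6: CDB Add2=17; stall  regs: r0:17,r1:Mul2,r2:Add1,r3:8,r4:9
  c7: CDB Mul1=72; issue MUL r3<-Mul1  regs: r0:17,r1:Mul2,r2:Add1,r3:Mul1,r4:9
  c8: -  regs: r0:17,r1:Mul2,r2:Add1,r3:Mul1,r4:9
  c9: CDB Mul2=72  regs: r0:17,r1:72,r2:Add1,r3:Mul1,r4:9
  c10: CDB Add1=-63  regs: r0:17,r1:72,r2:-63,r3:Mul1,r4:9
  c11: -  regs: r0:17,r1:72,r2:-63,r3:Mul1,r4:9

STATUS = VALUE -63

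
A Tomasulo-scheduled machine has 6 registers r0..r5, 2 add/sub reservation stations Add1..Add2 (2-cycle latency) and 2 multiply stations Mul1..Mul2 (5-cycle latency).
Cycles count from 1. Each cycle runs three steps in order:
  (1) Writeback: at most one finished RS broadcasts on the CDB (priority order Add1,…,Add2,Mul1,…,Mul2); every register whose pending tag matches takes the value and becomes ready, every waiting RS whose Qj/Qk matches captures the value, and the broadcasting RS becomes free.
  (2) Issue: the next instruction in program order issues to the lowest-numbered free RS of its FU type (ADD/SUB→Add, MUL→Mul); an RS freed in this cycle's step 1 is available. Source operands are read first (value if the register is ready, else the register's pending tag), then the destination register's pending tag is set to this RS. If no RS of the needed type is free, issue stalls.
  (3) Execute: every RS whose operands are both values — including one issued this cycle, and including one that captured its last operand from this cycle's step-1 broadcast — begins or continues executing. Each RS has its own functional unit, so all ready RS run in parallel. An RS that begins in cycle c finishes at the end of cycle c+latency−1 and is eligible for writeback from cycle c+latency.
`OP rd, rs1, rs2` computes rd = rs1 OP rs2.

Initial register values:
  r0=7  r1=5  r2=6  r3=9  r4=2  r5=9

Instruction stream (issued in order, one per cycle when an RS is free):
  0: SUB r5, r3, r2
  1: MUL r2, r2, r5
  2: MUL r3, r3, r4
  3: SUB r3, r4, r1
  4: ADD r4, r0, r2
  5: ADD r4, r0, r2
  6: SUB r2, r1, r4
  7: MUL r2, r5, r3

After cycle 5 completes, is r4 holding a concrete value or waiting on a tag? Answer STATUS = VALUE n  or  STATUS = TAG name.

STATUS = TAG Add2

  c1: issue SUB r5<-Add1  regs: r0:7,r1:5,r2:6,r3:9,r4:2,r5:Add1
  c2: issue MUL r2<-Mul1  regs: r0:7,r1:5,r2:Mul1,r3:9,r4:2,r5:Add1
  c3: CDB Add1=3; issue MUL r3<-Mul2  regs: r0:7,r1:5,r2:Mul1,r3:Mul2,r4:2,r5:3
  c4: issue SUB r3<-Add1  regs: r0:7,r1:5,r2:Mul1,r3:Add1,r4:2,r5:3
  c5: issue ADD r4<-Add2  regs: r0:7,r1:5,r2:Mul1,r3:Add1,r4:Add2,r5:3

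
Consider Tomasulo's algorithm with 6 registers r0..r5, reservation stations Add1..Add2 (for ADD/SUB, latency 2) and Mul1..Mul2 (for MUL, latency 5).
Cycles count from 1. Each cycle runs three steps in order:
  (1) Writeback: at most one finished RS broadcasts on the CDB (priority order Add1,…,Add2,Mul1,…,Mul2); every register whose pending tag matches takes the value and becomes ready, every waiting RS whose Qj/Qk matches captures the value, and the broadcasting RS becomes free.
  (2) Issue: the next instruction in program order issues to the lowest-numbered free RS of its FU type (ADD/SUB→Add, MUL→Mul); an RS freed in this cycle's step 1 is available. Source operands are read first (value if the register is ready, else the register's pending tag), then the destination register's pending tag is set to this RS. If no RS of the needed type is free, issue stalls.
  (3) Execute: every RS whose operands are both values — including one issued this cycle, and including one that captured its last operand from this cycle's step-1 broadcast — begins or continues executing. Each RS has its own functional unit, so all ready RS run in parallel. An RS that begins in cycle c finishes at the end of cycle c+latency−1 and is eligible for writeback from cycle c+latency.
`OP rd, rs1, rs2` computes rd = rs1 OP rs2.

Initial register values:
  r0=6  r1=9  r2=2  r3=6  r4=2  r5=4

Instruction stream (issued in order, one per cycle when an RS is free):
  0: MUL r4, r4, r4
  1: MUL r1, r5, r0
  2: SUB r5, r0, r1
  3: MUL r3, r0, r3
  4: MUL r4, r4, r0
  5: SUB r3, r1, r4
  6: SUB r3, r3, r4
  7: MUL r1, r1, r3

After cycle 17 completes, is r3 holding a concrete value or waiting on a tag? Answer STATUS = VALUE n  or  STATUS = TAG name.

STATUS = VALUE -24

cycle 1: issue MUL r4<-Mul1 // r0:6,r1:9,r2:2,r3:6,r4:Mul1,r5:4
cycle 2: issue MUL r1<-Mul2 // r0:6,r1:Mul2,r2:2,r3:6,r4:Mul1,r5:4
cycle 3: issue SUB r5<-Add1 // r0:6,r1:Mul2,r2:2,r3:6,r4:Mul1,r5:Add1
cycle 4: stall // r0:6,r1:Mul2,r2:2,r3:6,r4:Mul1,r5:Add1
cycle 5: stall // r0:6,r1:Mul2,r2:2,r3:6,r4:Mul1,r5:Add1
cycle 6: CDB Mul1=4; issue MUL r3<-Mul1 // r0:6,r1:Mul2,r2:2,r3:Mul1,r4:4,r5:Add1
cycle 7: CDB Mul2=24; issue MUL r4<-Mul2 // r0:6,r1:24,r2:2,r3:Mul1,r4:Mul2,r5:Add1
cycle 8: issue SUB r3<-Add2 // r0:6,r1:24,r2:2,r3:Add2,r4:Mul2,r5:Add1
cycle 9: CDB Add1=-18; issue SUB r3<-Add1 // r0:6,r1:24,r2:2,r3:Add1,r4:Mul2,r5:-18
cycle 10: stall // r0:6,r1:24,r2:2,r3:Add1,r4:Mul2,r5:-18
cycle 11: CDB Mul1=36; issue MUL r1<-Mul1 // r0:6,r1:Mul1,r2:2,r3:Add1,r4:Mul2,r5:-18
cycle 12: CDB Mul2=24 // r0:6,r1:Mul1,r2:2,r3:Add1,r4:24,r5:-18
cycle 13: - // r0:6,r1:Mul1,r2:2,r3:Add1,r4:24,r5:-18
cycle 14: CDB Add2=0 // r0:6,r1:Mul1,r2:2,r3:Add1,r4:24,r5:-18
cycle 15: - // r0:6,r1:Mul1,r2:2,r3:Add1,r4:24,r5:-18
cycle 16: CDB Add1=-24 // r0:6,r1:Mul1,r2:2,r3:-24,r4:24,r5:-18
cycle 17: - // r0:6,r1:Mul1,r2:2,r3:-24,r4:24,r5:-18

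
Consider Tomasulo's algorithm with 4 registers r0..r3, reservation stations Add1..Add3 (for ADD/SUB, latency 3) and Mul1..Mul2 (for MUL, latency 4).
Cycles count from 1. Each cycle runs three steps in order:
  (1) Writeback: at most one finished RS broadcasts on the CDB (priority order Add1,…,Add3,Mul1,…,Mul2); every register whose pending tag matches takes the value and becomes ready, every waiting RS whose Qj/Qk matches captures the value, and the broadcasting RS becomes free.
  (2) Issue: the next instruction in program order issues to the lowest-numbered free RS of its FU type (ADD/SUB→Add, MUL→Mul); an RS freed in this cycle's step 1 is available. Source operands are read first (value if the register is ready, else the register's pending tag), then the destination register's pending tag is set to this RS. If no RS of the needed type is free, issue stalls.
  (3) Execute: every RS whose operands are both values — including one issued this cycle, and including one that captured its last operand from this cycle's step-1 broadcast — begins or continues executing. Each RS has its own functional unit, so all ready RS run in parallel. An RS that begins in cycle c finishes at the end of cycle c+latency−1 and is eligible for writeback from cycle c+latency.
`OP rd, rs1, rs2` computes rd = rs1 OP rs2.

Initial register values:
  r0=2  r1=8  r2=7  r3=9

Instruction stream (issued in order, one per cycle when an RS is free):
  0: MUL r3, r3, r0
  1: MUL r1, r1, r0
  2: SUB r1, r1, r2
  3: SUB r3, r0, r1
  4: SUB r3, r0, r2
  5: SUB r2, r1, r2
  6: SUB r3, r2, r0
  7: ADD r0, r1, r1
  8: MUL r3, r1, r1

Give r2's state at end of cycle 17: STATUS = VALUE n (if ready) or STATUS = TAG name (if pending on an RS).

STATUS = VALUE 2

  c1: issue MUL r3<-Mul1  regs: r0:2,r1:8,r2:7,r3:Mul1
  c2: issue MUL r1<-Mul2  regs: r0:2,r1:Mul2,r2:7,r3:Mul1
  c3: issue SUB r1<-Add1  regs: r0:2,r1:Add1,r2:7,r3:Mul1
  c4: issue SUB r3<-Add2  regs: r0:2,r1:Add1,r2:7,r3:Add2
  c5: CDB Mul1=18; issue SUB r3<-Add3  regs: r0:2,r1:Add1,r2:7,r3:Add3
  c6: CDB Mul2=16; stall  regs: r0:2,r1:Add1,r2:7,r3:Add3
  c7: stall  regs: r0:2,r1:Add1,r2:7,r3:Add3
  c8: CDB Add3=-5; issue SUB r2<-Add3  regs: r0:2,r1:Add1,r2:Add3,r3:-5
  c9: CDB Add1=9; issue SUB r3<-Add1  regs: r0:2,r1:9,r2:Add3,r3:Add1
  c10: stall  regs: r0:2,r1:9,r2:Add3,r3:Add1
  c11: stall  regs: r0:2,r1:9,r2:Add3,r3:Add1
  c12: CDB Add2=-7; issue ADD r0<-Add2  regs: r0:Add2,r1:9,r2:Add3,r3:Add1
  c13: CDB Add3=2; issue MUL r3<-Mul1  regs: r0:Add2,r1:9,r2:2,r3:Mul1
  c14: -  regs: r0:Add2,r1:9,r2:2,r3:Mul1
  c15: CDB Add2=18  regs: r0:18,r1:9,r2:2,r3:Mul1
  c16: CDB Add1=0  regs: r0:18,r1:9,r2:2,r3:Mul1
  c17: CDB Mul1=81  regs: r0:18,r1:9,r2:2,r3:81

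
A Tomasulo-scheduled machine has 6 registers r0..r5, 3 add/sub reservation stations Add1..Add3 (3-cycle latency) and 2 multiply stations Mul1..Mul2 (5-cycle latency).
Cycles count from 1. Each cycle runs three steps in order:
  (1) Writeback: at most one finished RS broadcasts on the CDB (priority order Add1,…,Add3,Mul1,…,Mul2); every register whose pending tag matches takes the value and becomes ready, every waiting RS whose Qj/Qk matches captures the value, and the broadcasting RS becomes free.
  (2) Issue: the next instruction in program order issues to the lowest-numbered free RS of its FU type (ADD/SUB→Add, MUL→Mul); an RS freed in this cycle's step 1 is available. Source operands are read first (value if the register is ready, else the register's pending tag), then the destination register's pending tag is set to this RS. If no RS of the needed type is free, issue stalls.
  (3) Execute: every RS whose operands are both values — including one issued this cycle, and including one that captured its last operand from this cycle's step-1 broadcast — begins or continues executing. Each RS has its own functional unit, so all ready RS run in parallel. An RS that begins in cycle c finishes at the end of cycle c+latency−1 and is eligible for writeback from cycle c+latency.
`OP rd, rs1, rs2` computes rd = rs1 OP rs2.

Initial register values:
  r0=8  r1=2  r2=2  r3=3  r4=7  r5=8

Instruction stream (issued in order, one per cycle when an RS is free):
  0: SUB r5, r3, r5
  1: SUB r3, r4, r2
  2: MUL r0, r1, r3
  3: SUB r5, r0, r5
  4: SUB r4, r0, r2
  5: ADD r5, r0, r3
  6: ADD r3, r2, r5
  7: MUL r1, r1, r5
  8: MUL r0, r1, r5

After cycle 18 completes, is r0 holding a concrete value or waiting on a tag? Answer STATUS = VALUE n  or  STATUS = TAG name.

STATUS = TAG Mul2

c1: issue SUB r5<-Add1 | r0:8,r1:2,r2:2,r3:3,r4:7,r5:Add1
c2: issue SUB r3<-Add2 | r0:8,r1:2,r2:2,r3:Add2,r4:7,r5:Add1
c3: issue MUL r0<-Mul1 | r0:Mul1,r1:2,r2:2,r3:Add2,r4:7,r5:Add1
c4: CDB Add1=-5; issue SUB r5<-Add1 | r0:Mul1,r1:2,r2:2,r3:Add2,r4:7,r5:Add1
c5: CDB Add2=5; issue SUB r4<-Add2 | r0:Mul1,r1:2,r2:2,r3:5,r4:Add2,r5:Add1
c6: issue ADD r5<-Add3 | r0:Mul1,r1:2,r2:2,r3:5,r4:Add2,r5:Add3
c7: stall | r0:Mul1,r1:2,r2:2,r3:5,r4:Add2,r5:Add3
c8: stall | r0:Mul1,r1:2,r2:2,r3:5,r4:Add2,r5:Add3
c9: stall | r0:Mul1,r1:2,r2:2,r3:5,r4:Add2,r5:Add3
c10: CDB Mul1=10; stall | r0:10,r1:2,r2:2,r3:5,r4:Add2,r5:Add3
c11: stall | r0:10,r1:2,r2:2,r3:5,r4:Add2,r5:Add3
c12: stall | r0:10,r1:2,r2:2,r3:5,r4:Add2,r5:Add3
c13: CDB Add1=15; issue ADD r3<-Add1 | r0:10,r1:2,r2:2,r3:Add1,r4:Add2,r5:Add3
c14: CDB Add2=8; issue MUL r1<-Mul1 | r0:10,r1:Mul1,r2:2,r3:Add1,r4:8,r5:Add3
c15: CDB Add3=15; issue MUL r0<-Mul2 | r0:Mul2,r1:Mul1,r2:2,r3:Add1,r4:8,r5:15
c16: - | r0:Mul2,r1:Mul1,r2:2,r3:Add1,r4:8,r5:15
c17: - | r0:Mul2,r1:Mul1,r2:2,r3:Add1,r4:8,r5:15
c18: CDB Add1=17 | r0:Mul2,r1:Mul1,r2:2,r3:17,r4:8,r5:15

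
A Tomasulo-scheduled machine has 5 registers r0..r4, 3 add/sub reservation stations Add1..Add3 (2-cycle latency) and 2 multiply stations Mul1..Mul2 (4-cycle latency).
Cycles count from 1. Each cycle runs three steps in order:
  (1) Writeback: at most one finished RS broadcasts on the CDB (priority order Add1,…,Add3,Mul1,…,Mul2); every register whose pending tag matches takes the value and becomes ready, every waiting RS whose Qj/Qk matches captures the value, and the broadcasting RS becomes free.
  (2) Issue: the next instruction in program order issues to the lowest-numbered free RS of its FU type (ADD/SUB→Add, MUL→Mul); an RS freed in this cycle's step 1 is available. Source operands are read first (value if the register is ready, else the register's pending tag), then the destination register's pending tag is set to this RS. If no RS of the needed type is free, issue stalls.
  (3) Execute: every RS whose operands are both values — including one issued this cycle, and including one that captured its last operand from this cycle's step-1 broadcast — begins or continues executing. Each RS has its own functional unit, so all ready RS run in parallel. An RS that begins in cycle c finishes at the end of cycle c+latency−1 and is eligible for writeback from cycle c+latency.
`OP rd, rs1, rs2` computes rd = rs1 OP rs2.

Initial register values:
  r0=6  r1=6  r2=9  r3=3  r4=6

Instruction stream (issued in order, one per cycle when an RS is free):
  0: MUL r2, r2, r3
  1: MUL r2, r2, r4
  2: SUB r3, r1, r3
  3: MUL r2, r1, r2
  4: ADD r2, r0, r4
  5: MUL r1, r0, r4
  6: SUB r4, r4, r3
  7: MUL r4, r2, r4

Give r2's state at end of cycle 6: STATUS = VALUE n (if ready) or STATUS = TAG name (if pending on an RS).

  c1: issue MUL r2<-Mul1  regs: r0:6,r1:6,r2:Mul1,r3:3,r4:6
  c2: issue MUL r2<-Mul2  regs: r0:6,r1:6,r2:Mul2,r3:3,r4:6
  c3: issue SUB r3<-Add1  regs: r0:6,r1:6,r2:Mul2,r3:Add1,r4:6
  c4: stall  regs: r0:6,r1:6,r2:Mul2,r3:Add1,r4:6
  c5: CDB Add1=3; stall  regs: r0:6,r1:6,r2:Mul2,r3:3,r4:6
  c6: CDB Mul1=27; issue MUL r2<-Mul1  regs: r0:6,r1:6,r2:Mul1,r3:3,r4:6

STATUS = TAG Mul1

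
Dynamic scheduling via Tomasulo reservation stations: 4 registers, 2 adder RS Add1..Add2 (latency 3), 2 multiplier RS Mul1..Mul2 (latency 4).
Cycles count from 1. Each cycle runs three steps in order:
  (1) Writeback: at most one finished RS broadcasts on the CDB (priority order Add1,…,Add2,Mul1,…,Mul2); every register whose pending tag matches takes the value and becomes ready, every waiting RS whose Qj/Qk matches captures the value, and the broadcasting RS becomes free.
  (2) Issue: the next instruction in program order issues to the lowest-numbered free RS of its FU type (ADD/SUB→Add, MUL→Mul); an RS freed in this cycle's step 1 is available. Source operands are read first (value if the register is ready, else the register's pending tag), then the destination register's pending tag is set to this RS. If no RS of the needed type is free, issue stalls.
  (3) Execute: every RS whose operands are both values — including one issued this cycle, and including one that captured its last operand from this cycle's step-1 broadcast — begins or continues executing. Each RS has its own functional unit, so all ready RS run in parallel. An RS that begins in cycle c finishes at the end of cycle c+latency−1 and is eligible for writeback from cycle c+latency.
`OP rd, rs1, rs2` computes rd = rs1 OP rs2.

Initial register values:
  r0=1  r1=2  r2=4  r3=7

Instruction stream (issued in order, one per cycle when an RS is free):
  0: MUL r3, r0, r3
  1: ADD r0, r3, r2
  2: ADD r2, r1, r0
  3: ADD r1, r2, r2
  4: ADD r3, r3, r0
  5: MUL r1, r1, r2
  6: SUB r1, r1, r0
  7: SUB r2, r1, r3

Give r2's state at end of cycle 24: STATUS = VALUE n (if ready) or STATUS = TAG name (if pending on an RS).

c1: issue MUL r3<-Mul1 | r0:1,r1:2,r2:4,r3:Mul1
c2: issue ADD r0<-Add1 | r0:Add1,r1:2,r2:4,r3:Mul1
c3: issue ADD r2<-Add2 | r0:Add1,r1:2,r2:Add2,r3:Mul1
c4: stall | r0:Add1,r1:2,r2:Add2,r3:Mul1
c5: CDB Mul1=7; stall | r0:Add1,r1:2,r2:Add2,r3:7
c6: stall | r0:Add1,r1:2,r2:Add2,r3:7
c7: stall | r0:Add1,r1:2,r2:Add2,r3:7
c8: CDB Add1=11; issue ADD r1<-Add1 | r0:11,r1:Add1,r2:Add2,r3:7
c9: stall | r0:11,r1:Add1,r2:Add2,r3:7
c10: stall | r0:11,r1:Add1,r2:Add2,r3:7
c11: CDB Add2=13; issue ADD r3<-Add2 | r0:11,r1:Add1,r2:13,r3:Add2
c12: issue MUL r1<-Mul1 | r0:11,r1:Mul1,r2:13,r3:Add2
c13: stall | r0:11,r1:Mul1,r2:13,r3:Add2
c14: CDB Add1=26; issue SUB r1<-Add1 | r0:11,r1:Add1,r2:13,r3:Add2
c15: CDB Add2=18; issue SUB r2<-Add2 | r0:11,r1:Add1,r2:Add2,r3:18
c16: - | r0:11,r1:Add1,r2:Add2,r3:18
c17: - | r0:11,r1:Add1,r2:Add2,r3:18
c18: CDB Mul1=338 | r0:11,r1:Add1,r2:Add2,r3:18
c19: - | r0:11,r1:Add1,r2:Add2,r3:18
c20: - | r0:11,r1:Add1,r2:Add2,r3:18
c21: CDB Add1=327 | r0:11,r1:327,r2:Add2,r3:18
c22: - | r0:11,r1:327,r2:Add2,r3:18
c23: - | r0:11,r1:327,r2:Add2,r3:18
c24: CDB Add2=309 | r0:11,r1:327,r2:309,r3:18

STATUS = VALUE 309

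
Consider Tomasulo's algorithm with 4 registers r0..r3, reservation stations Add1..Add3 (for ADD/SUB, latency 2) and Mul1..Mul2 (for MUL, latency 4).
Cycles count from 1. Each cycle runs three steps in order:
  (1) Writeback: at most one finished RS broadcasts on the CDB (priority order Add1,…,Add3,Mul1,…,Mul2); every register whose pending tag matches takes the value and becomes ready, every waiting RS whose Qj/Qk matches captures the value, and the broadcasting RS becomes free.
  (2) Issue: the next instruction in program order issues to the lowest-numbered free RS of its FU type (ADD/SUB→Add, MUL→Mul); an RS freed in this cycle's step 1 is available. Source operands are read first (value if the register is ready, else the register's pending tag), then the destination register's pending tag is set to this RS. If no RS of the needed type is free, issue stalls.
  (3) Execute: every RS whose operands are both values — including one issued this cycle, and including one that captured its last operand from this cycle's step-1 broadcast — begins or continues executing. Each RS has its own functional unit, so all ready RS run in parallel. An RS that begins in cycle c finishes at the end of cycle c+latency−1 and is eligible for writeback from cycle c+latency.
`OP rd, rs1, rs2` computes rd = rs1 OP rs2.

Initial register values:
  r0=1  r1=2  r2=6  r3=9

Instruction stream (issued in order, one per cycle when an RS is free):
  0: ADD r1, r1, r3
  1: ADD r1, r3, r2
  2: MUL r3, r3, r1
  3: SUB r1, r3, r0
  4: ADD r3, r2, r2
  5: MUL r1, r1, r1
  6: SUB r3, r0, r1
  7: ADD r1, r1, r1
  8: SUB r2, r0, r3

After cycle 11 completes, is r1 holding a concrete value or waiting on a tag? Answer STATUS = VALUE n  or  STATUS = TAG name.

cycle 1: issue ADD r1<-Add1 // r0:1,r1:Add1,r2:6,r3:9
cycle 2: issue ADD r1<-Add2 // r0:1,r1:Add2,r2:6,r3:9
cycle 3: CDB Add1=11; issue MUL r3<-Mul1 // r0:1,r1:Add2,r2:6,r3:Mul1
cycle 4: CDB Add2=15; issue SUB r1<-Add1 // r0:1,r1:Add1,r2:6,r3:Mul1
cycle 5: issue ADD r3<-Add2 // r0:1,r1:Add1,r2:6,r3:Add2
cycle 6: issue MUL r1<-Mul2 // r0:1,r1:Mul2,r2:6,r3:Add2
cycle 7: CDB Add2=12; issue SUB r3<-Add2 // r0:1,r1:Mul2,r2:6,r3:Add2
cycle 8: CDB Mul1=135; issue ADD r1<-Add3 // r0:1,r1:Add3,r2:6,r3:Add2
cycle 9: stall // r0:1,r1:Add3,r2:6,r3:Add2
cycle 10: CDB Add1=134; issue SUB r2<-Add1 // r0:1,r1:Add3,r2:Add1,r3:Add2
cycle 11: - // r0:1,r1:Add3,r2:Add1,r3:Add2

STATUS = TAG Add3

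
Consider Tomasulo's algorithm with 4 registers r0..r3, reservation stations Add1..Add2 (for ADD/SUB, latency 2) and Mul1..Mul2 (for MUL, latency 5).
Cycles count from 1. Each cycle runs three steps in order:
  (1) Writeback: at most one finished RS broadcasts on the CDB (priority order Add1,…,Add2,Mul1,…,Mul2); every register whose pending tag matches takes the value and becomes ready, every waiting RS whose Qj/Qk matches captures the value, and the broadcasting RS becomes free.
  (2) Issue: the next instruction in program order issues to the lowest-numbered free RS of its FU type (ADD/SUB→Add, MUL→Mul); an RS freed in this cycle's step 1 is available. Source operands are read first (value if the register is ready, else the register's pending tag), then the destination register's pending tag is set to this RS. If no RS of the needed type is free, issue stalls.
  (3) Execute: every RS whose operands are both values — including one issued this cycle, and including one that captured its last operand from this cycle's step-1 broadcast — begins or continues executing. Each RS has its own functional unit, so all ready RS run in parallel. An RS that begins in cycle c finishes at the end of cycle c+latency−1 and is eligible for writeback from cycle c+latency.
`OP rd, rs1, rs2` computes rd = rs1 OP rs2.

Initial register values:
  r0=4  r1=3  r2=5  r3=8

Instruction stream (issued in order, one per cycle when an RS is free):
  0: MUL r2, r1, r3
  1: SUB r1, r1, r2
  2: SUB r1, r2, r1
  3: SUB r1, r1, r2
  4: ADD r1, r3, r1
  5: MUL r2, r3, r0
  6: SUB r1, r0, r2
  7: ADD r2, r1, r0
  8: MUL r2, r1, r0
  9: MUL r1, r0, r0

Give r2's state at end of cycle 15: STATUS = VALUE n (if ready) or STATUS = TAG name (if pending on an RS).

c1: issue MUL r2<-Mul1 | r0:4,r1:3,r2:Mul1,r3:8
c2: issue SUB r1<-Add1 | r0:4,r1:Add1,r2:Mul1,r3:8
c3: issue SUB r1<-Add2 | r0:4,r1:Add2,r2:Mul1,r3:8
c4: stall | r0:4,r1:Add2,r2:Mul1,r3:8
c5: stall | r0:4,r1:Add2,r2:Mul1,r3:8
c6: CDB Mul1=24; stall | r0:4,r1:Add2,r2:24,r3:8
c7: stall | r0:4,r1:Add2,r2:24,r3:8
c8: CDB Add1=-21; issue SUB r1<-Add1 | r0:4,r1:Add1,r2:24,r3:8
c9: stall | r0:4,r1:Add1,r2:24,r3:8
c10: CDB Add2=45; issue ADD r1<-Add2 | r0:4,r1:Add2,r2:24,r3:8
c11: issue MUL r2<-Mul1 | r0:4,r1:Add2,r2:Mul1,r3:8
c12: CDB Add1=21; issue SUB r1<-Add1 | r0:4,r1:Add1,r2:Mul1,r3:8
c13: stall | r0:4,r1:Add1,r2:Mul1,r3:8
c14: CDB Add2=29; issue ADD r2<-Add2 | r0:4,r1:Add1,r2:Add2,r3:8
c15: issue MUL r2<-Mul2 | r0:4,r1:Add1,r2:Mul2,r3:8

STATUS = TAG Mul2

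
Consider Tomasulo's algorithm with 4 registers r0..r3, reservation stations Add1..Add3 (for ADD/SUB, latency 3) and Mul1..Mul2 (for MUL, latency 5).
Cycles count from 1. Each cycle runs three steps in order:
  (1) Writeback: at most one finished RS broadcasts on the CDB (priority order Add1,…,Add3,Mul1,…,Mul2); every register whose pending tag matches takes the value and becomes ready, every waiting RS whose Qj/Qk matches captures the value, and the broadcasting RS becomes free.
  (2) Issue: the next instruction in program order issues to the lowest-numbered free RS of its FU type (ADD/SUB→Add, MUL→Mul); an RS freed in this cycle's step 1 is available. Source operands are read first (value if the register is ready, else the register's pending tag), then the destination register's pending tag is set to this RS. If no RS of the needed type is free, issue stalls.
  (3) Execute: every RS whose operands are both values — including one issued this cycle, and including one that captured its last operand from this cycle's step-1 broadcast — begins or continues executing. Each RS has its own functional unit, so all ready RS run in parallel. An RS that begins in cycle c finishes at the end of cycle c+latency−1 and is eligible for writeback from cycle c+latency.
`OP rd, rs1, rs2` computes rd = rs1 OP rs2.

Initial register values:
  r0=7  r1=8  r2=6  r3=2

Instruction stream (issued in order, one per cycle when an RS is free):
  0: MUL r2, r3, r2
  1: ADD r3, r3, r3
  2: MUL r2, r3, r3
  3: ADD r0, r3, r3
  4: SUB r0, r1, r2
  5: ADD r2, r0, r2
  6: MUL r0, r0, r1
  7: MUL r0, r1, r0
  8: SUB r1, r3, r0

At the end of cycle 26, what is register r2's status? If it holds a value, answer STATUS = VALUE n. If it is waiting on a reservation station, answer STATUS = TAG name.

  c1: issue MUL r2<-Mul1  regs: r0:7,r1:8,r2:Mul1,r3:2
  c2: issue ADD r3<-Add1  regs: r0:7,r1:8,r2:Mul1,r3:Add1
  c3: issue MUL r2<-Mul2  regs: r0:7,r1:8,r2:Mul2,r3:Add1
  c4: issue ADD r0<-Add2  regs: r0:Add2,r1:8,r2:Mul2,r3:Add1
  c5: CDB Add1=4; issue SUB r0<-Add1  regs: r0:Add1,r1:8,r2:Mul2,r3:4
  c6: CDB Mul1=12; issue ADD r2<-Add3  regs: r0:Add1,r1:8,r2:Add3,r3:4
  c7: issue MUL r0<-Mul1  regs: r0:Mul1,r1:8,r2:Add3,r3:4
  c8: CDB Add2=8; stall  regs: r0:Mul1,r1:8,r2:Add3,r3:4
  c9: stall  regs: r0:Mul1,r1:8,r2:Add3,r3:4
  c10: CDB Mul2=16; issue MUL r0<-Mul2  regs: r0:Mul2,r1:8,r2:Add3,r3:4
  c11: issue SUB r1<-Add2  regs: r0:Mul2,r1:Add2,r2:Add3,r3:4
  c12: -  regs: r0:Mul2,r1:Add2,r2:Add3,r3:4
  c13: CDB Add1=-8  regs: r0:Mul2,r1:Add2,r2:Add3,r3:4
  c14: -  regs: r0:Mul2,r1:Add2,r2:Add3,r3:4
  c15: -  regs: r0:Mul2,r1:Add2,r2:Add3,r3:4
  c16: CDB Add3=8  regs: r0:Mul2,r1:Add2,r2:8,r3:4
  c17: -  regs: r0:Mul2,r1:Add2,r2:8,r3:4
  c18: CDB Mul1=-64  regs: r0:Mul2,r1:Add2,r2:8,r3:4
  c19: -  regs: r0:Mul2,r1:Add2,r2:8,r3:4
  c20: -  regs: r0:Mul2,r1:Add2,r2:8,r3:4
  c21: -  regs: r0:Mul2,r1:Add2,r2:8,r3:4
  c22: -  regs: r0:Mul2,r1:Add2,r2:8,r3:4
  c23: CDB Mul2=-512  regs: r0:-512,r1:Add2,r2:8,r3:4
  c24: -  regs: r0:-512,r1:Add2,r2:8,r3:4
  c25: -  regs: r0:-512,r1:Add2,r2:8,r3:4
  c26: CDB Add2=516  regs: r0:-512,r1:516,r2:8,r3:4

STATUS = VALUE 8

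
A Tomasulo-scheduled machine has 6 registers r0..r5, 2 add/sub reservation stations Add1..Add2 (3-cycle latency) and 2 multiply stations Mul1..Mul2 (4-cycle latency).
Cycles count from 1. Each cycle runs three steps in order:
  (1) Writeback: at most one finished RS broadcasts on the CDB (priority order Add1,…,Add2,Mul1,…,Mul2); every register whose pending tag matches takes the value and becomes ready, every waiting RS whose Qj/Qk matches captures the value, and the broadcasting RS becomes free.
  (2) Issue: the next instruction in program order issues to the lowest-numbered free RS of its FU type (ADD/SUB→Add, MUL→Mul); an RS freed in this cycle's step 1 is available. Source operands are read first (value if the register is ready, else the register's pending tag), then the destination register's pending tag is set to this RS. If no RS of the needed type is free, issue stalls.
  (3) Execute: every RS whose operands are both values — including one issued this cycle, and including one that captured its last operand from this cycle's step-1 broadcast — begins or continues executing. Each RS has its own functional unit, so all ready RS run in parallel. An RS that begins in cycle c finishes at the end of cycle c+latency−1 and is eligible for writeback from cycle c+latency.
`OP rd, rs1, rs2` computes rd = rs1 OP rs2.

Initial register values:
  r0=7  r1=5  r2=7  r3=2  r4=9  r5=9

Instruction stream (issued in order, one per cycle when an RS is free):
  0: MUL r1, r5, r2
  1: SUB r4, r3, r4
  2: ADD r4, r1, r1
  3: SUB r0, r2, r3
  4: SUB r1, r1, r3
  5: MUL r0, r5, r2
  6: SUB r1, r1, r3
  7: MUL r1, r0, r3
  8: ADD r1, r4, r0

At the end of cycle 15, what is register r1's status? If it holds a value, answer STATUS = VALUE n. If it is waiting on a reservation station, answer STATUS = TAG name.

cycle 1: issue MUL r1<-Mul1 // r0:7,r1:Mul1,r2:7,r3:2,r4:9,r5:9
cycle 2: issue SUB r4<-Add1 // r0:7,r1:Mul1,r2:7,r3:2,r4:Add1,r5:9
cycle 3: issue ADD r4<-Add2 // r0:7,r1:Mul1,r2:7,r3:2,r4:Add2,r5:9
cycle 4: stall // r0:7,r1:Mul1,r2:7,r3:2,r4:Add2,r5:9
cycle 5: CDB Add1=-7; issue SUB r0<-Add1 // r0:Add1,r1:Mul1,r2:7,r3:2,r4:Add2,r5:9
cycle 6: CDB Mul1=63; stall // r0:Add1,r1:63,r2:7,r3:2,r4:Add2,r5:9
cycle 7: stall // r0:Add1,r1:63,r2:7,r3:2,r4:Add2,r5:9
cycle 8: CDB Add1=5; issue SUB r1<-Add1 // r0:5,r1:Add1,r2:7,r3:2,r4:Add2,r5:9
cycle 9: CDB Add2=126; issue MUL r0<-Mul1 // r0:Mul1,r1:Add1,r2:7,r3:2,r4:126,r5:9
cycle 10: issue SUB r1<-Add2 // r0:Mul1,r1:Add2,r2:7,r3:2,r4:126,r5:9
cycle 11: CDB Add1=61; issue MUL r1<-Mul2 // r0:Mul1,r1:Mul2,r2:7,r3:2,r4:126,r5:9
cycle 12: issue ADD r1<-Add1 // r0:Mul1,r1:Add1,r2:7,r3:2,r4:126,r5:9
cycle 13: CDB Mul1=63 // r0:63,r1:Add1,r2:7,r3:2,r4:126,r5:9
cycle 14: CDB Add2=59 // r0:63,r1:Add1,r2:7,r3:2,r4:126,r5:9
cycle 15: - // r0:63,r1:Add1,r2:7,r3:2,r4:126,r5:9

STATUS = TAG Add1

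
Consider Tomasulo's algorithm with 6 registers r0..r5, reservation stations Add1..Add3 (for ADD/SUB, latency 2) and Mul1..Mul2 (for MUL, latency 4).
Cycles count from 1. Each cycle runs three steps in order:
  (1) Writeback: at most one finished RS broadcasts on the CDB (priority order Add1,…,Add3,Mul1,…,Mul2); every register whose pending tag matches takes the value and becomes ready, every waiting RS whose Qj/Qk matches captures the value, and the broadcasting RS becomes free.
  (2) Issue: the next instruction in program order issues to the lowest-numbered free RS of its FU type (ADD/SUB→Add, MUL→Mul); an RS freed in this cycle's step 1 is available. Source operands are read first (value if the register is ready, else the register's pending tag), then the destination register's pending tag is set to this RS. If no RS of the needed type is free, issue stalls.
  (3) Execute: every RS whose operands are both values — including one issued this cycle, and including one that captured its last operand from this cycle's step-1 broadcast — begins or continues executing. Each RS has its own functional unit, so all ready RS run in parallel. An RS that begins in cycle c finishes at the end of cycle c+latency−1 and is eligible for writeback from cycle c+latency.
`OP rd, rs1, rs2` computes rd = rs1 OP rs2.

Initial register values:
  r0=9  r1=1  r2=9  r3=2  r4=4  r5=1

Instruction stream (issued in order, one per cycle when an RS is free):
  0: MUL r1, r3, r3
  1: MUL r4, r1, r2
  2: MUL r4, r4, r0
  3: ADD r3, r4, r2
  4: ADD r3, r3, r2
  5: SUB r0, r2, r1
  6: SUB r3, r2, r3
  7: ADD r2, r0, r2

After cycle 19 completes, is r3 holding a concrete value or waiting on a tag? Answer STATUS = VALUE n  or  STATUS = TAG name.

STATUS = TAG Add3

  c1: issue MUL r1<-Mul1  regs: r0:9,r1:Mul1,r2:9,r3:2,r4:4,r5:1
  c2: issue MUL r4<-Mul2  regs: r0:9,r1:Mul1,r2:9,r3:2,r4:Mul2,r5:1
  c3: stall  regs: r0:9,r1:Mul1,r2:9,r3:2,r4:Mul2,r5:1
  c4: stall  regs: r0:9,r1:Mul1,r2:9,r3:2,r4:Mul2,r5:1
  c5: CDB Mul1=4; issue MUL r4<-Mul1  regs: r0:9,r1:4,r2:9,r3:2,r4:Mul1,r5:1
  c6: issue ADD r3<-Add1  regs: r0:9,r1:4,r2:9,r3:Add1,r4:Mul1,r5:1
  c7: issue ADD r3<-Add2  regs: r0:9,r1:4,r2:9,r3:Add2,r4:Mul1,r5:1
  c8: issue SUB r0<-Add3  regs: r0:Add3,r1:4,r2:9,r3:Add2,r4:Mul1,r5:1
  c9: CDB Mul2=36; stall  regs: r0:Add3,r1:4,r2:9,r3:Add2,r4:Mul1,r5:1
  c10: CDB Add3=5; issue SUB r3<-Add3  regs: r0:5,r1:4,r2:9,r3:Add3,r4:Mul1,r5:1
  c11: stall  regs: r0:5,r1:4,r2:9,r3:Add3,r4:Mul1,r5:1
  c12: stall  regs: r0:5,r1:4,r2:9,r3:Add3,r4:Mul1,r5:1
  c13: CDB Mul1=324; stall  regs: r0:5,r1:4,r2:9,r3:Add3,r4:324,r5:1
  c14: stall  regs: r0:5,r1:4,r2:9,r3:Add3,r4:324,r5:1
  c15: CDB Add1=333; issue ADD r2<-Add1  regs: r0:5,r1:4,r2:Add1,r3:Add3,r4:324,r5:1
  c16: -  regs: r0:5,r1:4,r2:Add1,r3:Add3,r4:324,r5:1
  c17: CDB Add1=14  regs: r0:5,r1:4,r2:14,r3:Add3,r4:324,r5:1
  c18: CDB Add2=342  regs: r0:5,r1:4,r2:14,r3:Add3,r4:324,r5:1
  c19: -  regs: r0:5,r1:4,r2:14,r3:Add3,r4:324,r5:1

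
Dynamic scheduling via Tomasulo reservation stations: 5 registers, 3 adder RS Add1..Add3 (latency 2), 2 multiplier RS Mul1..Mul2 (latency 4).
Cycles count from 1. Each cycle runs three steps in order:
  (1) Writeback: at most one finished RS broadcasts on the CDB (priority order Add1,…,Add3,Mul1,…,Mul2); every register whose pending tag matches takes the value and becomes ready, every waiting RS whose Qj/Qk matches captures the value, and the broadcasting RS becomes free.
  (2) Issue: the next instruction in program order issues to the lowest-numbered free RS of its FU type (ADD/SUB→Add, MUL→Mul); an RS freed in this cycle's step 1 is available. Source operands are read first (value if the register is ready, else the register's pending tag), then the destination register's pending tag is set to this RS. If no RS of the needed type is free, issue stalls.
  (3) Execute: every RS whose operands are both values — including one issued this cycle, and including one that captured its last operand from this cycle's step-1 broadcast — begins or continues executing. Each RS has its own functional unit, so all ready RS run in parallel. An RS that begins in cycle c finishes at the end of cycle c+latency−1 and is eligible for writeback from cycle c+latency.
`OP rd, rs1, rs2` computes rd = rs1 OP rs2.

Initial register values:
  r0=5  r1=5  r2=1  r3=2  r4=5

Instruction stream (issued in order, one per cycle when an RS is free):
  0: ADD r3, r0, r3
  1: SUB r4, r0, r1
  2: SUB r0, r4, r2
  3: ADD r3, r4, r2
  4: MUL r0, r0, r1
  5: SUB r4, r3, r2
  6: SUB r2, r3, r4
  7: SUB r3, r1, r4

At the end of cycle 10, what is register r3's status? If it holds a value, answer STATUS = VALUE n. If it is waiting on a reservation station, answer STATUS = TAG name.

STATUS = TAG Add3

c1: issue ADD r3<-Add1 | r0:5,r1:5,r2:1,r3:Add1,r4:5
c2: issue SUB r4<-Add2 | r0:5,r1:5,r2:1,r3:Add1,r4:Add2
c3: CDB Add1=7; issue SUB r0<-Add1 | r0:Add1,r1:5,r2:1,r3:7,r4:Add2
c4: CDB Add2=0; issue ADD r3<-Add2 | r0:Add1,r1:5,r2:1,r3:Add2,r4:0
c5: issue MUL r0<-Mul1 | r0:Mul1,r1:5,r2:1,r3:Add2,r4:0
c6: CDB Add1=-1; issue SUB r4<-Add1 | r0:Mul1,r1:5,r2:1,r3:Add2,r4:Add1
c7: CDB Add2=1; issue SUB r2<-Add2 | r0:Mul1,r1:5,r2:Add2,r3:1,r4:Add1
c8: issue SUB r3<-Add3 | r0:Mul1,r1:5,r2:Add2,r3:Add3,r4:Add1
c9: CDB Add1=0 | r0:Mul1,r1:5,r2:Add2,r3:Add3,r4:0
c10: CDB Mul1=-5 | r0:-5,r1:5,r2:Add2,r3:Add3,r4:0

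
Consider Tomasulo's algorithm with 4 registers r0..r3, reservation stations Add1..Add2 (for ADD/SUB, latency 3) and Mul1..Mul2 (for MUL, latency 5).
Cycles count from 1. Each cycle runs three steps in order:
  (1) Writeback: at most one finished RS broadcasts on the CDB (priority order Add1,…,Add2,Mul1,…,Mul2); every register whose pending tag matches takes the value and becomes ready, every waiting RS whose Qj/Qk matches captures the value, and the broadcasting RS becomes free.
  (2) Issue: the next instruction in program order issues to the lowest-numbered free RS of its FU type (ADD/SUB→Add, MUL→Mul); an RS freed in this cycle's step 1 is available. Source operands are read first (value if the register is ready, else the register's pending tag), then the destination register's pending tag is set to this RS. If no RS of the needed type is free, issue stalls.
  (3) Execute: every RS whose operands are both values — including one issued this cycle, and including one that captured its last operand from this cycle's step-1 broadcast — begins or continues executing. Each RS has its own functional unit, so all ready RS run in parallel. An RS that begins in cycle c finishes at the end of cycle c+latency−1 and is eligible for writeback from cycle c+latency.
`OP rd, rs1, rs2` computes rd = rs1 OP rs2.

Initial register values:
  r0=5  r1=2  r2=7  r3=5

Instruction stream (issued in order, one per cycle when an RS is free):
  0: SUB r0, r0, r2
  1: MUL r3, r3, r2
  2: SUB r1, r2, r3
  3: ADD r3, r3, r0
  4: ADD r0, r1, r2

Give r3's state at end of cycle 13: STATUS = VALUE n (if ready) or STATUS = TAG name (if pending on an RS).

c1: issue SUB r0<-Add1 | r0:Add1,r1:2,r2:7,r3:5
c2: issue MUL r3<-Mul1 | r0:Add1,r1:2,r2:7,r3:Mul1
c3: issue SUB r1<-Add2 | r0:Add1,r1:Add2,r2:7,r3:Mul1
c4: CDB Add1=-2; issue ADD r3<-Add1 | r0:-2,r1:Add2,r2:7,r3:Add1
c5: stall | r0:-2,r1:Add2,r2:7,r3:Add1
c6: stall | r0:-2,r1:Add2,r2:7,r3:Add1
c7: CDB Mul1=35; stall | r0:-2,r1:Add2,r2:7,r3:Add1
c8: stall | r0:-2,r1:Add2,r2:7,r3:Add1
c9: stall | r0:-2,r1:Add2,r2:7,r3:Add1
c10: CDB Add1=33; issue ADD r0<-Add1 | r0:Add1,r1:Add2,r2:7,r3:33
c11: CDB Add2=-28 | r0:Add1,r1:-28,r2:7,r3:33
c12: - | r0:Add1,r1:-28,r2:7,r3:33
c13: - | r0:Add1,r1:-28,r2:7,r3:33

STATUS = VALUE 33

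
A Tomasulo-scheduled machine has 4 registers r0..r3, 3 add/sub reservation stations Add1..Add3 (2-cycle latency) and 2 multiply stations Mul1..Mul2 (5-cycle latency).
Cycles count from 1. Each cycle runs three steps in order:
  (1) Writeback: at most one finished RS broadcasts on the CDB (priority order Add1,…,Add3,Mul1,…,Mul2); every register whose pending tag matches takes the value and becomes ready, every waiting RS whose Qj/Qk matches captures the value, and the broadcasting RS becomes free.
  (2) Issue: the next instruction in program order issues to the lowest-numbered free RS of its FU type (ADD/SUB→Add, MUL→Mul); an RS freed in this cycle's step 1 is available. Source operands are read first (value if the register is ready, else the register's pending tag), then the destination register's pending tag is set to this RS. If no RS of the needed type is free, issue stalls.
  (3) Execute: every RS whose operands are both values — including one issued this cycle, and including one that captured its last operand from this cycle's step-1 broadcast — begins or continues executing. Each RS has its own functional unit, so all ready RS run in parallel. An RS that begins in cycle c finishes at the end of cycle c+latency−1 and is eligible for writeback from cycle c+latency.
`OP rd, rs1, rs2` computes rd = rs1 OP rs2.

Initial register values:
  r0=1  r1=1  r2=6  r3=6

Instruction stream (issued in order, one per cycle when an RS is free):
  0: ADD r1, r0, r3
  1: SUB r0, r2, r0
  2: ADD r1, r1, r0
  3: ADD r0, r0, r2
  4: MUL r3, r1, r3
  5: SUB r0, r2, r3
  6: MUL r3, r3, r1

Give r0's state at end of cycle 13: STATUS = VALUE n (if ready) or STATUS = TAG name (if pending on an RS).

STATUS = VALUE -66

cycle 1: issue ADD r1<-Add1 // r0:1,r1:Add1,r2:6,r3:6
cycle 2: issue SUB r0<-Add2 // r0:Add2,r1:Add1,r2:6,r3:6
cycle 3: CDB Add1=7; issue ADD r1<-Add1 // r0:Add2,r1:Add1,r2:6,r3:6
cycle 4: CDB Add2=5; issue ADD r0<-Add2 // r0:Add2,r1:Add1,r2:6,r3:6
cycle 5: issue MUL r3<-Mul1 // r0:Add2,r1:Add1,r2:6,r3:Mul1
cycle 6: CDB Add1=12; issue SUB r0<-Add1 // r0:Add1,r1:12,r2:6,r3:Mul1
cycle 7: CDB Add2=11; issue MUL r3<-Mul2 // r0:Add1,r1:12,r2:6,r3:Mul2
cycle 8: - // r0:Add1,r1:12,r2:6,r3:Mul2
cycle 9: - // r0:Add1,r1:12,r2:6,r3:Mul2
cycle 10: - // r0:Add1,r1:12,r2:6,r3:Mul2
cycle 11: CDB Mul1=72 // r0:Add1,r1:12,r2:6,r3:Mul2
cycle 12: - // r0:Add1,r1:12,r2:6,r3:Mul2
cycle 13: CDB Add1=-66 // r0:-66,r1:12,r2:6,r3:Mul2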